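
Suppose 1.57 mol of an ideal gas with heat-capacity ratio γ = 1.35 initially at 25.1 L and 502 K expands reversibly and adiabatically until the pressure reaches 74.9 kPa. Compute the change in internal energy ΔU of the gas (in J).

-5180 J

P₁ = nRT₁/V₁ = 1.57×8.314×502/25.1 = 261 kPa.
Adiabatic: T₂/T₁ = (P₂/P₁)^((γ−1)/γ) ⇒ T₂ = 502×(0.287)^0.259 = 363 K; V₂ = 63.3 L.
For an ideal gas ΔU = nCvΔT with Cv = R/(γ−1) = 23.8 J/(mol·K).
ΔU = 1.57×23.8×(363−502) = -5180 J.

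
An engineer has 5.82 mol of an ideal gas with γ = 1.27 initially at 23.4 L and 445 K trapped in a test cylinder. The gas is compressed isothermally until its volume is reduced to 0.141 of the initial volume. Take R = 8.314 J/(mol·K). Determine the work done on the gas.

P₁ = nRT₁/V₁ = 5.82×8.314×445/23.4 = 920 kPa.
Isothermal: T stays 445 K; PV = const ⇒ V₂ = 3.30 L, P₂ = 6530 kPa.
W = nRT ln(V₂/V₁) = 5.82×8.314×445×ln(0.141) = -42200 J.
Work done on the gas = −W_by = 42200 J.

42200 J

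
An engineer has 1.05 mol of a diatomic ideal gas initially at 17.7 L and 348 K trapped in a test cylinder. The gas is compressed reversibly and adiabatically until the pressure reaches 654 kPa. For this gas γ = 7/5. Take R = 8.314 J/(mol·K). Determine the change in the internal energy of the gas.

P₁ = nRT₁/V₁ = 1.05×8.314×348/17.7 = 172 kPa.
Adiabatic: T₂/T₁ = (P₂/P₁)^((γ−1)/γ) ⇒ T₂ = 348×(3.81)^0.286 = 510 K; V₂ = 6.81 L.
For an ideal gas ΔU = nCvΔT with Cv = (5/2)R = 20.8 J/(mol·K).
ΔU = 1.05×20.8×(510−348) = 3540 J.

3540 J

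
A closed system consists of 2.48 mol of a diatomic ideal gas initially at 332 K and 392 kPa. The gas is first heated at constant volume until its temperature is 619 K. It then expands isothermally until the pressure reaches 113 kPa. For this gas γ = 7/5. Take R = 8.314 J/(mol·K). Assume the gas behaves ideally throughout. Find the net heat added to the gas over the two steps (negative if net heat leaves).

38600 J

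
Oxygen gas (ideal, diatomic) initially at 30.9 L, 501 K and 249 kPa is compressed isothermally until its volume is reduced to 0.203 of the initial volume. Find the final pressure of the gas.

1230 kPa

Isothermal: T stays 501 K; PV = const ⇒ V₂ = 6.27 L, P₂ = 1230 kPa.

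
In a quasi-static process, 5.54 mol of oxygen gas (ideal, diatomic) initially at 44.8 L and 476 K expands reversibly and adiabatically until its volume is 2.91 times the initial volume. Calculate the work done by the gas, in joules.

P₁ = nRT₁/V₁ = 5.54×8.314×476/44.8 = 489 kPa.
Adiabatic: TV^(γ−1) = const ⇒ T₂ = 476×(0.344)^0.400 = 310 K; PV^γ = const ⇒ P₂ = 110 kPa.
ΔU = nCvΔT = 5.54×20.8×(310−476) = -19100 J.
Q = 0 for an adiabatic process, so W = −ΔU = 19100 J.

19100 J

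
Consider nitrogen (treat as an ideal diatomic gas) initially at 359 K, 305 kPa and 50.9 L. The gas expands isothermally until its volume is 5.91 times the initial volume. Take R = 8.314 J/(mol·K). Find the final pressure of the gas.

51.6 kPa

Isothermal: T stays 359 K; PV = const ⇒ V₂ = 301 L, P₂ = 51.6 kPa.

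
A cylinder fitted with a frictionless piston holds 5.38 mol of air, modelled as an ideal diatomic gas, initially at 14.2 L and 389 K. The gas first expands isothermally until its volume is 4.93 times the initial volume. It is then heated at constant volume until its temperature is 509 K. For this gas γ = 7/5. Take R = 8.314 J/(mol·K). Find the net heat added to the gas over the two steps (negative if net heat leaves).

41200 J

P₁ = nRT₁/V₁ = 5.38×8.314×389/14.2 = 1230 kPa.
Step 1 — Isothermal: T stays 389 K; PV = const ⇒ V₂ = 70.0 L, P₂ = 249 kPa.
ΔU = 0 (ideal gas, T constant).
W = nRT ln(V₂/V₁) = 5.38×8.314×389×ln(4.93) = 27800 J.
Q = ΔU + W = 27800 J.
State after step 1: P = 249 kPa, V = 70.0 L, T = 389 K.
Step 2 — Isochoric: V stays 70.0 L; P/T = const ⇒ T₂ = 509 K, P₂ = 325 kPa.
W = 0 (no volume change).
ΔU = nCvΔT = 5.38×20.8×(509−389) = 13400 J.
Q = ΔU = 13400 J.
Net over both steps: W = 27800 J, Q = 41200 J, ΔU = 13400 J.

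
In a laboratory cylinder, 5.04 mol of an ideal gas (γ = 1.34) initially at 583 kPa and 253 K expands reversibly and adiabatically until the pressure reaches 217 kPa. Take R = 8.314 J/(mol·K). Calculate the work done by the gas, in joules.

6920 J

V₁ = nRT₁/P₁ = 5.04×8.314×253/583 = 18.2 L.
Adiabatic: T₂/T₁ = (P₂/P₁)^((γ−1)/γ) ⇒ T₂ = 253×(0.372)^0.254 = 197 K; V₂ = 38.0 L.
ΔU = nCvΔT = 5.04×24.5×(197−253) = -6920 J.
Q = 0 for an adiabatic process, so W = −ΔU = 6920 J.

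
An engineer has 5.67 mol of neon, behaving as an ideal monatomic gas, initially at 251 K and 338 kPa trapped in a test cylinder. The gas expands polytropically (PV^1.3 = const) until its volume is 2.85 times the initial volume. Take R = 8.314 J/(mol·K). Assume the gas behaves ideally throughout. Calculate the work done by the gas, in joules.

10600 J

V₁ = nRT₁/P₁ = 5.67×8.314×251/338 = 35.0 L.
Polytropic n=1.3: T₂ = T₁(V₁/V₂)^(n−1) = 251×(0.351)^0.30 = 183 K; P₂ = P₁(V₁/V₂)^n = 86.6 kPa.
W = (P₁V₁−P₂V₂)/(n−1) = (338×35.0−86.6×99.8)/0.30 = 10600 J.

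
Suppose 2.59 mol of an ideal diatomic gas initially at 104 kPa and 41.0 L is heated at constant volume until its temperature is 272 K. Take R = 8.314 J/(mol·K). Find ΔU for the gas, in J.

T₁ = P₁V₁/(nR) = 104×41.0/(2.59×8.314) = 198 K.
Isochoric: V stays 41.0 L; P/T = const ⇒ T₂ = 272 K, P₂ = 143 kPa.
For an ideal gas ΔU = nCvΔT with Cv = (5/2)R = 20.8 J/(mol·K).
ΔU = 2.59×20.8×(272−198) = 3980 J.

3980 J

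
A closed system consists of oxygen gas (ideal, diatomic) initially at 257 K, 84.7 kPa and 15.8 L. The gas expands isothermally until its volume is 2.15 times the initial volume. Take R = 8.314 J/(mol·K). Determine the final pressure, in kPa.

Isothermal: T stays 257 K; PV = const ⇒ V₂ = 34.0 L, P₂ = 39.4 kPa.

39.4 kPa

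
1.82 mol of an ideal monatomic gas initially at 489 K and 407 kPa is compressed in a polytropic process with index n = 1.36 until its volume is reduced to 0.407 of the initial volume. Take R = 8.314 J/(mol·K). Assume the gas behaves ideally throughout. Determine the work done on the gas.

7850 J

V₁ = nRT₁/P₁ = 1.82×8.314×489/407 = 18.2 L.
Polytropic n=1.36: T₂ = T₁(V₁/V₂)^(n−1) = 489×(2.46)^0.36 = 676 K; P₂ = P₁(V₁/V₂)^n = 1380 kPa.
W = (P₁V₁−P₂V₂)/(n−1) = (407×18.2−1380×7.40)/0.36 = -7850 J.
Work done on the gas = −W_by = 7850 J.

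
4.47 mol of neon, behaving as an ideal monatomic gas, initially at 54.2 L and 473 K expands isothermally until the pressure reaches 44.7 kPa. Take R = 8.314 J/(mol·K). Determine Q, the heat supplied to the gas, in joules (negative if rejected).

P₁ = nRT₁/V₁ = 4.47×8.314×473/54.2 = 324 kPa.
Isothermal: T stays 473 K; PV = const ⇒ V₂ = 393 L, P₂ = 44.7 kPa.
ΔU = 0 (ideal gas, T constant).
W = nRT ln(V₂/V₁) = 4.47×8.314×473×ln(7.26) = 34800 J.
Q = ΔU + W = 34800 J.

34800 J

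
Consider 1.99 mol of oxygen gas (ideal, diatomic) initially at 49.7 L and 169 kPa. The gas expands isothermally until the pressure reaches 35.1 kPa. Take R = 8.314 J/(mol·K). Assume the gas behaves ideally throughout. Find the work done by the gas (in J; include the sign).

T₁ = P₁V₁/(nR) = 169×49.7/(1.99×8.314) = 508 K.
Isothermal: T stays 508 K; PV = const ⇒ V₂ = 239 L, P₂ = 35.1 kPa.
W = nRT ln(V₂/V₁) = 1.99×8.314×508×ln(4.81) = 13200 J.

13200 J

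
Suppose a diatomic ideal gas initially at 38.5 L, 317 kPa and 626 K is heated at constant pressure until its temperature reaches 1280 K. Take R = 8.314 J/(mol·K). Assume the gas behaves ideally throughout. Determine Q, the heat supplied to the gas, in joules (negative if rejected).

44600 J

n = P₁V₁/(RT₁) = 317×38.5/(8.314×626) = 2.34 mol.
Isobaric: P stays 317 kPa; V/T = const ⇒ T₂ = 1280 K, V₂ = 78.7 L.
W = PΔV = 317×(78.7−38.5) kPa·L = 12800 J.
ΔU = nCvΔT = 2.34×20.8×(1280−626) = 31900 J.
Q = ΔU + W = nCpΔT = 44600 J.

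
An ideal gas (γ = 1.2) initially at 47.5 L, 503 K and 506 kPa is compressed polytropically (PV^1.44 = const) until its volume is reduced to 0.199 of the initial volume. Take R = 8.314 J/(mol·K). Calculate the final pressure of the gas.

5170 kPa

Polytropic n=1.44: T₂ = T₁(V₁/V₂)^(n−1) = 503×(5.03)^0.44 = 1020 K; P₂ = P₁(V₁/V₂)^n = 5170 kPa.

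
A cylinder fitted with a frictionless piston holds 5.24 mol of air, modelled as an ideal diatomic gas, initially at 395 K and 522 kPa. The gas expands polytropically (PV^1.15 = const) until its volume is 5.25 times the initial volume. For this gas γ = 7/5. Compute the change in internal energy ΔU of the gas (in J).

V₁ = nRT₁/P₁ = 5.24×8.314×395/522 = 33.0 L.
Polytropic n=1.15: T₂ = T₁(V₁/V₂)^(n−1) = 395×(0.190)^0.15 = 308 K; P₂ = P₁(V₁/V₂)^n = 77.5 kPa.
For an ideal gas ΔU = nCvΔT with Cv = (5/2)R = 20.8 J/(mol·K).
ΔU = 5.24×20.8×(308−395) = -9470 J.

-9470 J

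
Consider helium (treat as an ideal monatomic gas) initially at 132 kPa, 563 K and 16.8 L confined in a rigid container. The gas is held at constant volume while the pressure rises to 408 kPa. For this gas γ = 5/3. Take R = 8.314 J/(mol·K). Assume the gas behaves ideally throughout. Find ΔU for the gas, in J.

6960 J

n = P₁V₁/(RT₁) = 132×16.8/(8.314×563) = 0.474 mol.
Isochoric: V stays 16.8 L; P/T = const ⇒ T₂ = 1740 K, P₂ = 408 kPa.
For an ideal gas ΔU = nCvΔT with Cv = (3/2)R = 12.5 J/(mol·K).
ΔU = 0.474×12.5×(1740−563) = 6960 J.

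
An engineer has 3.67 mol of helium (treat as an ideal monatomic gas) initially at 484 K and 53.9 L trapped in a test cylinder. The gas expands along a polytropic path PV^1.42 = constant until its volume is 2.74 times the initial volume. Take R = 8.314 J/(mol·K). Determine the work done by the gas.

P₁ = nRT₁/V₁ = 3.67×8.314×484/53.9 = 274 kPa.
Polytropic n=1.42: T₂ = T₁(V₁/V₂)^(n−1) = 484×(0.365)^0.42 = 317 K; P₂ = P₁(V₁/V₂)^n = 65.5 kPa.
W = (P₁V₁−P₂V₂)/(n−1) = (274×53.9−65.5×148)/0.42 = 12100 J.

12100 J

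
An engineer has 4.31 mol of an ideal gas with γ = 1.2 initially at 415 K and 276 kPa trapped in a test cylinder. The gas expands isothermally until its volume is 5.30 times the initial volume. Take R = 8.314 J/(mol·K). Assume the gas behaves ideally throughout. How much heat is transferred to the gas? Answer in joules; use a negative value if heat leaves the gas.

24800 J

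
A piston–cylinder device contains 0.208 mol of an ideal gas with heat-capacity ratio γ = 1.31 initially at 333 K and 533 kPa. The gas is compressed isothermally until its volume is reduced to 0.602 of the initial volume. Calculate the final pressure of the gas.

V₁ = nRT₁/P₁ = 0.208×8.314×333/533 = 1.08 L.
Isothermal: T stays 333 K; PV = const ⇒ V₂ = 0.650 L, P₂ = 885 kPa.

885 kPa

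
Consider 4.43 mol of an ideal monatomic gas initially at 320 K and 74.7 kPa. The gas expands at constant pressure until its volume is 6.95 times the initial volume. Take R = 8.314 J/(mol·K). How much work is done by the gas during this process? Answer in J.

V₁ = nRT₁/P₁ = 4.43×8.314×320/74.7 = 158 L.
Isobaric: P stays 74.7 kPa; V/T = const ⇒ T₂ = 2220 K, V₂ = 1100 L.
W = PΔV = 74.7×(1100−158) kPa·L = 70100 J.

70100 J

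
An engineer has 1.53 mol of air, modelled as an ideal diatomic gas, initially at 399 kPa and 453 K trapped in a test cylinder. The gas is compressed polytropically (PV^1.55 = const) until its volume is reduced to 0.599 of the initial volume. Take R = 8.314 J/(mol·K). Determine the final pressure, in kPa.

883 kPa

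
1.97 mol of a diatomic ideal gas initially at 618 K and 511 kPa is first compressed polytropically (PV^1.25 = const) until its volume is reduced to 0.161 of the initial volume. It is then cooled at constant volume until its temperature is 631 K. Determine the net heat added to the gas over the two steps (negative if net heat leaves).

V₁ = nRT₁/P₁ = 1.97×8.314×618/511 = 19.8 L.
Step 1 — Polytropic n=1.25: T₂ = T₁(V₁/V₂)^(n−1) = 618×(6.21)^0.25 = 976 K; P₂ = P₁(V₁/V₂)^n = 5010 kPa.
W = (P₁V₁−P₂V₂)/(n−1) = (511×19.8−5010×3.19)/0.25 = -23400 J.
ΔU = nCvΔT = 1.97×20.8×(976−618) = 14600 J.
Q = ΔU + W = -8790 J.
State after step 1: P = 5010 kPa, V = 3.19 L, T = 976 K.
Step 2 — Isochoric: V stays 3.19 L; P/T = const ⇒ T₂ = 631 K, P₂ = 3240 kPa.
W = 0 (no volume change).
ΔU = nCvΔT = 1.97×20.8×(631−976) = -14100 J.
Q = ΔU = -14100 J.
Net over both steps: W = -23400 J, Q = -22900 J, ΔU = 532 J.

-22900 J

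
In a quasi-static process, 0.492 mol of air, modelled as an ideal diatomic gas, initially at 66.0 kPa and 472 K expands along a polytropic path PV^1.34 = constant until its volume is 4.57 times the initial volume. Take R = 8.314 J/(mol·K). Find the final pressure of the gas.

V₁ = nRT₁/P₁ = 0.492×8.314×472/66.0 = 29.3 L.
Polytropic n=1.34: T₂ = T₁(V₁/V₂)^(n−1) = 472×(0.219)^0.34 = 282 K; P₂ = P₁(V₁/V₂)^n = 8.62 kPa.

8.62 kPa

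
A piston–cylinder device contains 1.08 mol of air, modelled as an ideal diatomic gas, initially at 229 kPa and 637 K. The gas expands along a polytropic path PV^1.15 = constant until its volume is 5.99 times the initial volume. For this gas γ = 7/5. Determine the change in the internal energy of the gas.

V₁ = nRT₁/P₁ = 1.08×8.314×637/229 = 25.0 L.
Polytropic n=1.15: T₂ = T₁(V₁/V₂)^(n−1) = 637×(0.167)^0.15 = 487 K; P₂ = P₁(V₁/V₂)^n = 29.2 kPa.
For an ideal gas ΔU = nCvΔT with Cv = (5/2)R = 20.8 J/(mol·K).
ΔU = 1.08×20.8×(487−637) = -3370 J.

-3370 J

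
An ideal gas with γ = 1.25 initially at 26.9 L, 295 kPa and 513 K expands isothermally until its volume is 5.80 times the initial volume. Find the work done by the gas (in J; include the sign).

n = P₁V₁/(RT₁) = 295×26.9/(8.314×513) = 1.86 mol.
Isothermal: T stays 513 K; PV = const ⇒ V₂ = 156 L, P₂ = 50.9 kPa.
W = nRT ln(V₂/V₁) = 1.86×8.314×513×ln(5.80) = 13900 J.

13900 J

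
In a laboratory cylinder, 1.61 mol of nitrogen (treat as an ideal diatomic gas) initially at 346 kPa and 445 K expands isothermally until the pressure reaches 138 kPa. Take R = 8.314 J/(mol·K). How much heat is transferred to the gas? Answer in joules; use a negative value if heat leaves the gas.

5480 J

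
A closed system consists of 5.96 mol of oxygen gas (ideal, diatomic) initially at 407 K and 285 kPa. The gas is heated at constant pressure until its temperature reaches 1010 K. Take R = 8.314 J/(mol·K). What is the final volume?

176 L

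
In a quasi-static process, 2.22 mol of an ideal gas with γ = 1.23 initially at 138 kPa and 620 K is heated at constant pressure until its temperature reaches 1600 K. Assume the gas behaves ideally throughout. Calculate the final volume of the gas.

V₁ = nRT₁/P₁ = 2.22×8.314×620/138 = 82.9 L.
Isobaric: P stays 138 kPa; V/T = const ⇒ T₂ = 1600 K, V₂ = 214 L.

214 L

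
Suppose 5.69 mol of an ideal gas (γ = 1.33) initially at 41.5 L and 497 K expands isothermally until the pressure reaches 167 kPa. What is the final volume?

141 L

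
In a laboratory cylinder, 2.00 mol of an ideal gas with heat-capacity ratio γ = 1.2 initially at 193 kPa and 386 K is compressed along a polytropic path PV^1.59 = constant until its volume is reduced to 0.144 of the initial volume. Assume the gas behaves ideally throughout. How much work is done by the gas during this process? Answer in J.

-23300 J

V₁ = nRT₁/P₁ = 2.00×8.314×386/193 = 33.3 L.
Polytropic n=1.59: T₂ = T₁(V₁/V₂)^(n−1) = 386×(6.94)^0.59 = 1210 K; P₂ = P₁(V₁/V₂)^n = 4200 kPa.
W = (P₁V₁−P₂V₂)/(n−1) = (193×33.3−4200×4.79)/0.59 = -23300 J.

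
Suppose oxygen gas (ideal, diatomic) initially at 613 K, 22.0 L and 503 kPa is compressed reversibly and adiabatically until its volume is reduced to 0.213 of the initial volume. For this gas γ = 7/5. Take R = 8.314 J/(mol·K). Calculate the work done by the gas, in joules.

n = P₁V₁/(RT₁) = 503×22.0/(8.314×613) = 2.17 mol.
Adiabatic: TV^(γ−1) = const ⇒ T₂ = 613×(4.69)^0.400 = 1140 K; PV^γ = const ⇒ P₂ = 4380 kPa.
ΔU = nCvΔT = 2.17×20.8×(1140−613) = 23700 J.
Q = 0 for an adiabatic process, so W = −ΔU = -23700 J.

-23700 J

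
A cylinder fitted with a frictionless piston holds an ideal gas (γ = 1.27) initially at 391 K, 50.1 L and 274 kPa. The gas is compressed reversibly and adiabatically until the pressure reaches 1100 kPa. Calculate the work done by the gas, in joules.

n = P₁V₁/(RT₁) = 274×50.1/(8.314×391) = 4.22 mol.
Adiabatic: T₂/T₁ = (P₂/P₁)^((γ−1)/γ) ⇒ T₂ = 391×(4.01)^0.213 = 525 K; V₂ = 16.8 L.
ΔU = nCvΔT = 4.22×30.8×(525−391) = 17500 J.
Q = 0 for an adiabatic process, so W = −ΔU = -17500 J.

-17500 J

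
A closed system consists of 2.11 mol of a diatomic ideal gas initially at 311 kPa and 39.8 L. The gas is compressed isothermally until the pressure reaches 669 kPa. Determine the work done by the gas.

-9480 J

T₁ = P₁V₁/(nR) = 311×39.8/(2.11×8.314) = 706 K.
Isothermal: T stays 706 K; PV = const ⇒ V₂ = 18.5 L, P₂ = 669 kPa.
W = nRT ln(V₂/V₁) = 2.11×8.314×706×ln(0.465) = -9480 J.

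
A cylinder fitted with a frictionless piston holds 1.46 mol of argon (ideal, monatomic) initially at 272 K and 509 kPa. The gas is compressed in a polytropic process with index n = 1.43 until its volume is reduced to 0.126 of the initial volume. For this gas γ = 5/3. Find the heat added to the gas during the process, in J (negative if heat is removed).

V₁ = nRT₁/P₁ = 1.46×8.314×272/509 = 6.49 L.
Polytropic n=1.43: T₂ = T₁(V₁/V₂)^(n−1) = 272×(7.94)^0.43 = 663 K; P₂ = P₁(V₁/V₂)^n = 9840 kPa.
W = (P₁V₁−P₂V₂)/(n−1) = (509×6.49−9840×0.817)/0.43 = -11000 J.
ΔU = nCvΔT = 1.46×12.5×(663−272) = 7120 J.
Q = ΔU + W = -3920 J.

-3920 J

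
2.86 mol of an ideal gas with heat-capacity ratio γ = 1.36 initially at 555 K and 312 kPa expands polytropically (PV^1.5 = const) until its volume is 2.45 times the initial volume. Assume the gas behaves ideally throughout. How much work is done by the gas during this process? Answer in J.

9530 J

V₁ = nRT₁/P₁ = 2.86×8.314×555/312 = 42.3 L.
Polytropic n=1.5: T₂ = T₁(V₁/V₂)^(n−1) = 555×(0.408)^0.50 = 355 K; P₂ = P₁(V₁/V₂)^n = 81.4 kPa.
W = (P₁V₁−P₂V₂)/(n−1) = (312×42.3−81.4×104)/0.50 = 9530 J.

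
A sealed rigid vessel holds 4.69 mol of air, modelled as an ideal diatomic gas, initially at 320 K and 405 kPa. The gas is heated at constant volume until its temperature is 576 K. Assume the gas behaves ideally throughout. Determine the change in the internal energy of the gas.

V₁ = nRT₁/P₁ = 4.69×8.314×320/405 = 30.8 L.
Isochoric: V stays 30.8 L; P/T = const ⇒ T₂ = 576 K, P₂ = 729 kPa.
For an ideal gas ΔU = nCvΔT with Cv = (5/2)R = 20.8 J/(mol·K).
ΔU = 4.69×20.8×(576−320) = 25000 J.

25000 J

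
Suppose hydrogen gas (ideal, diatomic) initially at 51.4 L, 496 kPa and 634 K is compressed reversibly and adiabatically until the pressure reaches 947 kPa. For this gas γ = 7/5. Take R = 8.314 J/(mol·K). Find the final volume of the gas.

32.4 L

Adiabatic: T₂/T₁ = (P₂/P₁)^((γ−1)/γ) ⇒ T₂ = 634×(1.91)^0.286 = 763 K; V₂ = 32.4 L.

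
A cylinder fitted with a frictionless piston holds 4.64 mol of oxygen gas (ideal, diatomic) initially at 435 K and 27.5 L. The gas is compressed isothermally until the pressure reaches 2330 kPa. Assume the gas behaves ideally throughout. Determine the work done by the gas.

-22500 J

P₁ = nRT₁/V₁ = 4.64×8.314×435/27.5 = 610 kPa.
Isothermal: T stays 435 K; PV = const ⇒ V₂ = 7.20 L, P₂ = 2330 kPa.
W = nRT ln(V₂/V₁) = 4.64×8.314×435×ln(0.262) = -22500 J.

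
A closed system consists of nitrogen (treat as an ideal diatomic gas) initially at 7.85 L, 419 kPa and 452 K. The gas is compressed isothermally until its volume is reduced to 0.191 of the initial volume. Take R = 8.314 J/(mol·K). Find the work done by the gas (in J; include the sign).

n = P₁V₁/(RT₁) = 419×7.85/(8.314×452) = 0.875 mol.
Isothermal: T stays 452 K; PV = const ⇒ V₂ = 1.50 L, P₂ = 2190 kPa.
W = nRT ln(V₂/V₁) = 0.875×8.314×452×ln(0.191) = -5450 J.

-5450 J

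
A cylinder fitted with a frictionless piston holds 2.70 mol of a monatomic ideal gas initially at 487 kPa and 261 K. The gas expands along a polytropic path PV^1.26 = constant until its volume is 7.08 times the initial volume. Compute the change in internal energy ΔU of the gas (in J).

V₁ = nRT₁/P₁ = 2.70×8.314×261/487 = 12.0 L.
Polytropic n=1.26: T₂ = T₁(V₁/V₂)^(n−1) = 261×(0.141)^0.26 = 157 K; P₂ = P₁(V₁/V₂)^n = 41.4 kPa.
For an ideal gas ΔU = nCvΔT with Cv = (3/2)R = 12.5 J/(mol·K).
ΔU = 2.70×12.5×(157−261) = -3510 J.

-3510 J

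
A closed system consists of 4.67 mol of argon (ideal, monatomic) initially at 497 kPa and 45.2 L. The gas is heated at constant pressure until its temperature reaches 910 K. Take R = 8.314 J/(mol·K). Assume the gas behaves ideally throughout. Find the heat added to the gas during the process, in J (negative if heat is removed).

32200 J

T₁ = P₁V₁/(nR) = 497×45.2/(4.67×8.314) = 579 K.
Isobaric: P stays 497 kPa; V/T = const ⇒ T₂ = 910 K, V₂ = 71.1 L.
W = PΔV = 497×(71.1−45.2) kPa·L = 12900 J.
ΔU = nCvΔT = 4.67×12.5×(910−579) = 19300 J.
Q = ΔU + W = nCpΔT = 32200 J.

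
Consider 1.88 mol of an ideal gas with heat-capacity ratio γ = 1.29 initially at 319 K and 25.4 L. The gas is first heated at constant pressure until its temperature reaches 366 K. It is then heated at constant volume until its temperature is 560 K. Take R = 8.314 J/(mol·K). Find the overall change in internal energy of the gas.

P₁ = nRT₁/V₁ = 1.88×8.314×319/25.4 = 196 kPa.
Step 1 — Isobaric: P stays 196 kPa; V/T = const ⇒ T₂ = 366 K, V₂ = 29.1 L.
W = PΔV = 196×(29.1−25.4) kPa·L = 735 J.
ΔU = nCvΔT = 1.88×28.7×(366−319) = 2530 J.
Q = ΔU + W = nCpΔT = 3270 J.
State after step 1: P = 196 kPa, V = 29.1 L, T = 366 K.
Step 2 — Isochoric: V stays 29.1 L; P/T = const ⇒ T₂ = 560 K, P₂ = 300 kPa.
W = 0 (no volume change).
ΔU = nCvΔT = 1.88×28.7×(560−366) = 10500 J.
Q = ΔU = 10500 J.
Net over both steps: W = 735 J, Q = 13700 J, ΔU = 13000 J.

13000 J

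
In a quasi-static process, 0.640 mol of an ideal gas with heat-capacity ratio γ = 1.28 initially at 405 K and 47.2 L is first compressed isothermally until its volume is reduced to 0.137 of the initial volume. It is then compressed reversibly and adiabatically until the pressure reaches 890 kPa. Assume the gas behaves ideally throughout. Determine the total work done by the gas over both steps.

P₁ = nRT₁/V₁ = 0.640×8.314×405/47.2 = 45.7 kPa.
Step 1 — Isothermal: T stays 405 K; PV = const ⇒ V₂ = 6.47 L, P₂ = 333 kPa.
ΔU = 0 (ideal gas, T constant).
W = nRT ln(V₂/V₁) = 0.640×8.314×405×ln(0.137) = -4280 J.
Q = ΔU + W = -4280 J.
State after step 1: P = 333 kPa, V = 6.47 L, T = 405 K.
Step 2 — Adiabatic: T₂/T₁ = (P₂/P₁)^((γ−1)/γ) ⇒ T₂ = 405×(2.67)^0.219 = 502 K; V₂ = 3.00 L.
ΔU = nCvΔT = 0.640×29.7×(502−405) = 1840 J.
Q = 0 for an adiabatic process, so W = −ΔU = -1840 J.
Net over both steps: W = -6130 J, Q = -4280 J, ΔU = 1840 J.

-6130 J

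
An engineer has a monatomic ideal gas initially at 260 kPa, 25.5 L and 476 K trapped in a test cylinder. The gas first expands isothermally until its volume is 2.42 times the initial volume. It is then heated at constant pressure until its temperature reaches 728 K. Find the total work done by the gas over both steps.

9370 J

n = P₁V₁/(RT₁) = 260×25.5/(8.314×476) = 1.68 mol.
Step 1 — Isothermal: T stays 476 K; PV = const ⇒ V₂ = 61.7 L, P₂ = 107 kPa.
ΔU = 0 (ideal gas, T constant).
W = nRT ln(V₂/V₁) = 1.68×8.314×476×ln(2.42) = 5860 J.
Q = ΔU + W = 5860 J.
State after step 1: P = 107 kPa, V = 61.7 L, T = 476 K.
Step 2 — Isobaric: P stays 107 kPa; V/T = const ⇒ T₂ = 728 K, V₂ = 94.4 L.
W = PΔV = 107×(94.4−61.7) kPa·L = 3510 J.
ΔU = nCvΔT = 1.68×12.5×(728−476) = 5270 J.
Q = ΔU + W = nCpΔT = 8780 J.
Net over both steps: W = 9370 J, Q = 14600 J, ΔU = 5270 J.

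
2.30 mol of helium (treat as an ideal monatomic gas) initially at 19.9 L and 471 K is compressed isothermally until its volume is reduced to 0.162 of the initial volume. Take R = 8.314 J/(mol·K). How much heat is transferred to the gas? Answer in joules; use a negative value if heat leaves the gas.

P₁ = nRT₁/V₁ = 2.30×8.314×471/19.9 = 453 kPa.
Isothermal: T stays 471 K; PV = const ⇒ V₂ = 3.22 L, P₂ = 2790 kPa.
ΔU = 0 (ideal gas, T constant).
W = nRT ln(V₂/V₁) = 2.30×8.314×471×ln(0.162) = -16400 J.
Q = ΔU + W = -16400 J.

-16400 J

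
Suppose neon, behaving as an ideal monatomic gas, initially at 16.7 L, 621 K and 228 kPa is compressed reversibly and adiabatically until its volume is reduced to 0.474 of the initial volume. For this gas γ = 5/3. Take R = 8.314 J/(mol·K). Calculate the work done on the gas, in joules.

3680 J

n = P₁V₁/(RT₁) = 228×16.7/(8.314×621) = 0.737 mol.
Adiabatic: TV^(γ−1) = const ⇒ T₂ = 621×(2.11)^0.667 = 1020 K; PV^γ = const ⇒ P₂ = 791 kPa.
ΔU = nCvΔT = 0.737×12.5×(1020−621) = 3680 J.
Q = 0 for an adiabatic process, so W = −ΔU = -3680 J.
Work done on the gas = −W_by = 3680 J.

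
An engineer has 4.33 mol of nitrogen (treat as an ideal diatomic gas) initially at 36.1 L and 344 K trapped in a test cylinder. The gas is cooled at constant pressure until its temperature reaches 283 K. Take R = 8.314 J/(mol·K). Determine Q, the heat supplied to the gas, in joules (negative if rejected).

-7690 J

P₁ = nRT₁/V₁ = 4.33×8.314×344/36.1 = 343 kPa.
Isobaric: P stays 343 kPa; V/T = const ⇒ T₂ = 283 K, V₂ = 29.7 L.
W = PΔV = 343×(29.7−36.1) kPa·L = -2200 J.
ΔU = nCvΔT = 4.33×20.8×(283−344) = -5490 J.
Q = ΔU + W = nCpΔT = -7690 J.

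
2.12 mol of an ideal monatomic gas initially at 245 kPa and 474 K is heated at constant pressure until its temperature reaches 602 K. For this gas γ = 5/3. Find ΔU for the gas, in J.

V₁ = nRT₁/P₁ = 2.12×8.314×474/245 = 34.1 L.
Isobaric: P stays 245 kPa; V/T = const ⇒ T₂ = 602 K, V₂ = 43.3 L.
For an ideal gas ΔU = nCvΔT with Cv = (3/2)R = 12.5 J/(mol·K).
ΔU = 2.12×12.5×(602−474) = 3380 J.

3380 J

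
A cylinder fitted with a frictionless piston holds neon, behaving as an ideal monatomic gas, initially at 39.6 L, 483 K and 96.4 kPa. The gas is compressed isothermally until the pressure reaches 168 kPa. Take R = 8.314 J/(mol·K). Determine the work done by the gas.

-2120 J

n = P₁V₁/(RT₁) = 96.4×39.6/(8.314×483) = 0.951 mol.
Isothermal: T stays 483 K; PV = const ⇒ V₂ = 22.7 L, P₂ = 168 kPa.
W = nRT ln(V₂/V₁) = 0.951×8.314×483×ln(0.574) = -2120 J.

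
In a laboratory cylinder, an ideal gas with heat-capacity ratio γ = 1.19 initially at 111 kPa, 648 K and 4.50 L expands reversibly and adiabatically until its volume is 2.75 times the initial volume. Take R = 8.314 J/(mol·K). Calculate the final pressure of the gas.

33.3 kPa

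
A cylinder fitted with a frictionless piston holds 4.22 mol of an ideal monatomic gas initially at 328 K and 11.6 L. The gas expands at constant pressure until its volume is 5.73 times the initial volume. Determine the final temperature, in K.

P₁ = nRT₁/V₁ = 4.22×8.314×328/11.6 = 992 kPa.
Isobaric: P stays 992 kPa; V/T = const ⇒ T₂ = 1880 K, V₂ = 66.5 L.

1880 K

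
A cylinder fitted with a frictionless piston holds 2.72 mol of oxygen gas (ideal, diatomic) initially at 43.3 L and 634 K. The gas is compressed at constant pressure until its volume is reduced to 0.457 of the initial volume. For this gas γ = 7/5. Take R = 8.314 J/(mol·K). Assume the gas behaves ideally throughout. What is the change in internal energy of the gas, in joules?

-19500 J

P₁ = nRT₁/V₁ = 2.72×8.314×634/43.3 = 331 kPa.
Isobaric: P stays 331 kPa; V/T = const ⇒ T₂ = 290 K, V₂ = 19.8 L.
For an ideal gas ΔU = nCvΔT with Cv = (5/2)R = 20.8 J/(mol·K).
ΔU = 2.72×20.8×(290−634) = -19500 J.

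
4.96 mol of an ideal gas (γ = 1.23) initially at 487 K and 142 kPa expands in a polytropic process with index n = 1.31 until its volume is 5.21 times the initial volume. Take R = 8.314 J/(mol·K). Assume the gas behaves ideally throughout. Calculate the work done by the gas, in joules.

V₁ = nRT₁/P₁ = 4.96×8.314×487/142 = 141 L.
Polytropic n=1.31: T₂ = T₁(V₁/V₂)^(n−1) = 487×(0.192)^0.31 = 292 K; P₂ = P₁(V₁/V₂)^n = 16.3 kPa.
W = (P₁V₁−P₂V₂)/(n−1) = (142×141−16.3×737)/0.31 = 25900 J.

25900 J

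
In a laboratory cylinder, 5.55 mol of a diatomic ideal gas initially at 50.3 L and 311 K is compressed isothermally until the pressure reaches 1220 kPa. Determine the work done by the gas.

P₁ = nRT₁/V₁ = 5.55×8.314×311/50.3 = 285 kPa.
Isothermal: T stays 311 K; PV = const ⇒ V₂ = 11.8 L, P₂ = 1220 kPa.
W = nRT ln(V₂/V₁) = 5.55×8.314×311×ln(0.234) = -20900 J.

-20900 J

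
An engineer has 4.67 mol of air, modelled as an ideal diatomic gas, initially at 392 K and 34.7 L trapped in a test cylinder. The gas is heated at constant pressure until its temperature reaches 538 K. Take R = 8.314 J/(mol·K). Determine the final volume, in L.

47.6 L

P₁ = nRT₁/V₁ = 4.67×8.314×392/34.7 = 439 kPa.
Isobaric: P stays 439 kPa; V/T = const ⇒ T₂ = 538 K, V₂ = 47.6 L.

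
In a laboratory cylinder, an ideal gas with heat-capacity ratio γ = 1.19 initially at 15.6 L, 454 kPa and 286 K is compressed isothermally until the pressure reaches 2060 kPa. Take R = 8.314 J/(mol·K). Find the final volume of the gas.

3.44 L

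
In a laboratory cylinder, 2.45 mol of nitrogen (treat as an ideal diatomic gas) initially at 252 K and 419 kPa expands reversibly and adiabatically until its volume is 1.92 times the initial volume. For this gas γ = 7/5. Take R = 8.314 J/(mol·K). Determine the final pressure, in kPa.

168 kPa

V₁ = nRT₁/P₁ = 2.45×8.314×252/419 = 12.3 L.
Adiabatic: TV^(γ−1) = const ⇒ T₂ = 252×(0.521)^0.400 = 194 K; PV^γ = const ⇒ P₂ = 168 kPa.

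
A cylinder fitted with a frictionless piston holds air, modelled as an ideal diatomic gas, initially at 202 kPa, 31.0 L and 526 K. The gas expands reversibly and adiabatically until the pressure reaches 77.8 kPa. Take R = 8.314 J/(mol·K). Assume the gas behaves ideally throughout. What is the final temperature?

400 K

Adiabatic: T₂/T₁ = (P₂/P₁)^((γ−1)/γ) ⇒ T₂ = 526×(0.385)^0.286 = 400 K; V₂ = 61.3 L.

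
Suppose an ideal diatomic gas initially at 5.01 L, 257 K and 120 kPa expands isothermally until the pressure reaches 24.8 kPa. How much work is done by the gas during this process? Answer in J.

948 J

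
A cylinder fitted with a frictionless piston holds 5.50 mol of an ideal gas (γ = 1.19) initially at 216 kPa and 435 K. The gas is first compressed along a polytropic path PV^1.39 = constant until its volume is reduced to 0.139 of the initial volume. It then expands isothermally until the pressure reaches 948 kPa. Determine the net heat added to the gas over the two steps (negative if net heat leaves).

116000 J

V₁ = nRT₁/P₁ = 5.50×8.314×435/216 = 92.1 L.
Step 1 — Polytropic n=1.39: T₂ = T₁(V₁/V₂)^(n−1) = 435×(7.19)^0.39 = 939 K; P₂ = P₁(V₁/V₂)^n = 3350 kPa.
W = (P₁V₁−P₂V₂)/(n−1) = (216×92.1−3350×12.8)/0.39 = -59100 J.
ΔU = nCvΔT = 5.50×43.8×(939−435) = 121000 J.
Q = ΔU + W = 62200 J.
State after step 1: P = 3350 kPa, V = 12.8 L, T = 939 K.
Step 2 — Isothermal: T stays 939 K; PV = const ⇒ V₂ = 45.3 L, P₂ = 948 kPa.
ΔU = 0 (ideal gas, T constant).
W = nRT ln(V₂/V₁) = 5.50×8.314×939×ln(3.54) = 54300 J.
Q = ΔU + W = 54300 J.
Net over both steps: W = -4840 J, Q = 116000 J, ΔU = 121000 J.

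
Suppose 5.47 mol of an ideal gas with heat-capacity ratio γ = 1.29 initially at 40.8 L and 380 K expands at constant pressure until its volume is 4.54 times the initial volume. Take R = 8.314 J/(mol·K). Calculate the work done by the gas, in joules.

61200 J

P₁ = nRT₁/V₁ = 5.47×8.314×380/40.8 = 424 kPa.
Isobaric: P stays 424 kPa; V/T = const ⇒ T₂ = 1730 K, V₂ = 185 L.
W = PΔV = 424×(185−40.8) kPa·L = 61200 J.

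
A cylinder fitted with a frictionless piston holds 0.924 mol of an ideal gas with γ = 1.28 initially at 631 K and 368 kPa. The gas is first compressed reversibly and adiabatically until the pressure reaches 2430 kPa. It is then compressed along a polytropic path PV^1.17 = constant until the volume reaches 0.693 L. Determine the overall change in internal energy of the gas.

V₁ = nRT₁/P₁ = 0.924×8.314×631/368 = 13.2 L.
Step 1 — Adiabatic: T₂/T₁ = (P₂/P₁)^((γ−1)/γ) ⇒ T₂ = 631×(6.60)^0.219 = 954 K; V₂ = 3.01 L.
ΔU = nCvΔT = 0.924×29.7×(954−631) = 8850 J.
Q = 0 for an adiabatic process, so W = −ΔU = -8850 J.
State after step 1: P = 2430 kPa, V = 3.01 L, T = 954 K.
Step 2 — Polytropic n=1.17: T₂ = T₁(V₁/V₂)^(n−1) = 954×(4.35)^0.17 = 1220 K; P₂ = P₁(V₁/V₂)^n = 13600 kPa.
W = (P₁V₁−P₂V₂)/(n−1) = (2430×3.01−13600×0.693)/0.17 = -12200 J.
ΔU = nCvΔT = 0.924×29.7×(1220−954) = 7430 J.
Q = ΔU + W = -4810 J.
Net over both steps: W = -21100 J, Q = -4810 J, ΔU = 16300 J.

16300 J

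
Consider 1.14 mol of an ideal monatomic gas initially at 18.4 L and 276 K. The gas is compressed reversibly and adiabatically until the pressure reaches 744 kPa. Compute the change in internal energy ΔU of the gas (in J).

P₁ = nRT₁/V₁ = 1.14×8.314×276/18.4 = 142 kPa.
Adiabatic: T₂/T₁ = (P₂/P₁)^((γ−1)/γ) ⇒ T₂ = 276×(5.23)^0.400 = 535 K; V₂ = 6.82 L.
For an ideal gas ΔU = nCvΔT with Cv = (3/2)R = 12.5 J/(mol·K).
ΔU = 1.14×12.5×(535−276) = 3680 J.

3680 J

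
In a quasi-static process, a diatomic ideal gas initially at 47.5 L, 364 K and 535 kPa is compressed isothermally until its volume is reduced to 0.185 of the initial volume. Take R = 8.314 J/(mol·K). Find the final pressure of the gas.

Isothermal: T stays 364 K; PV = const ⇒ V₂ = 8.79 L, P₂ = 2890 kPa.

2890 kPa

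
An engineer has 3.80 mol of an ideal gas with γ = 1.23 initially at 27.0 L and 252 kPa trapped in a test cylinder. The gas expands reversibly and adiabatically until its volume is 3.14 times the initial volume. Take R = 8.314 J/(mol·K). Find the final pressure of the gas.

61.7 kPa

T₁ = P₁V₁/(nR) = 252×27.0/(3.80×8.314) = 215 K.
Adiabatic: TV^(γ−1) = const ⇒ T₂ = 215×(0.318)^0.230 = 166 K; PV^γ = const ⇒ P₂ = 61.7 kPa.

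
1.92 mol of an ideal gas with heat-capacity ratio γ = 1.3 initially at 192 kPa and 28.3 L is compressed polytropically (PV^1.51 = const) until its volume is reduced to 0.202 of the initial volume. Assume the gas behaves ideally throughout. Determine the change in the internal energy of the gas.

22800 J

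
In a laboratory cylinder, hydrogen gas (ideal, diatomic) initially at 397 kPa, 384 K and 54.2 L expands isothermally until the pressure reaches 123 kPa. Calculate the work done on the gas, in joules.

-25200 J

n = P₁V₁/(RT₁) = 397×54.2/(8.314×384) = 6.74 mol.
Isothermal: T stays 384 K; PV = const ⇒ V₂ = 175 L, P₂ = 123 kPa.
W = nRT ln(V₂/V₁) = 6.74×8.314×384×ln(3.23) = 25200 J.
Work done on the gas = −W_by = -25200 J.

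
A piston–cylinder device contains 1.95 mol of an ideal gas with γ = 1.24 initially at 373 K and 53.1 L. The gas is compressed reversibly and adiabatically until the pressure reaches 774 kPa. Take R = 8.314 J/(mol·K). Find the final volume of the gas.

11.3 L

P₁ = nRT₁/V₁ = 1.95×8.314×373/53.1 = 114 kPa.
Adiabatic: T₂/T₁ = (P₂/P₁)^((γ−1)/γ) ⇒ T₂ = 373×(6.80)^0.194 = 540 K; V₂ = 11.3 L.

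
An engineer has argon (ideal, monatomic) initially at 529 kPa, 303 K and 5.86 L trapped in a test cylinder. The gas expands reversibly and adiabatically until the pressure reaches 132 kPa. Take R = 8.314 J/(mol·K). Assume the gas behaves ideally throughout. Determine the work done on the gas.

n = P₁V₁/(RT₁) = 529×5.86/(8.314×303) = 1.23 mol.
Adiabatic: T₂/T₁ = (P₂/P₁)^((γ−1)/γ) ⇒ T₂ = 303×(0.250)^0.400 = 174 K; V₂ = 13.5 L.
ΔU = nCvΔT = 1.23×12.5×(174−303) = -1980 J.
Q = 0 for an adiabatic process, so W = −ΔU = 1980 J.
Work done on the gas = −W_by = -1980 J.

-1980 J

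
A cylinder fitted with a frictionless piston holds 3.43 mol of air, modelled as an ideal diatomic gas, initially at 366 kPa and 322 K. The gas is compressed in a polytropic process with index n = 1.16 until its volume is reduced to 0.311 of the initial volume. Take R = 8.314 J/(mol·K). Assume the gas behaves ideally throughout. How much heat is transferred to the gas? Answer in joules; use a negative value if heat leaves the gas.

V₁ = nRT₁/P₁ = 3.43×8.314×322/366 = 25.1 L.
Polytropic n=1.16: T₂ = T₁(V₁/V₂)^(n−1) = 322×(3.22)^0.16 = 388 K; P₂ = P₁(V₁/V₂)^n = 1420 kPa.
W = (P₁V₁−P₂V₂)/(n−1) = (366×25.1−1420×7.80)/0.16 = -11800 J.
ΔU = nCvΔT = 3.43×20.8×(388−322) = 4720 J.
Q = ΔU + W = -7080 J.

-7080 J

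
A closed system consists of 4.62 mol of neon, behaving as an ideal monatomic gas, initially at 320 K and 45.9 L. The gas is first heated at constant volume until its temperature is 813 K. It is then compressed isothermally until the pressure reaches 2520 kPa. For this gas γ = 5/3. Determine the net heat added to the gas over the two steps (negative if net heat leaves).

-12500 J

P₁ = nRT₁/V₁ = 4.62×8.314×320/45.9 = 268 kPa.
Step 1 — Isochoric: V stays 45.9 L; P/T = const ⇒ T₂ = 813 K, P₂ = 680 kPa.
W = 0 (no volume change).
ΔU = nCvΔT = 4.62×12.5×(813−320) = 28400 J.
Q = ΔU = 28400 J.
State after step 1: P = 680 kPa, V = 45.9 L, T = 813 K.
Step 2 — Isothermal: T stays 813 K; PV = const ⇒ V₂ = 12.4 L, P₂ = 2520 kPa.
ΔU = 0 (ideal gas, T constant).
W = nRT ln(V₂/V₁) = 4.62×8.314×813×ln(0.270) = -40900 J.
Q = ΔU + W = -40900 J.
Net over both steps: W = -40900 J, Q = -12500 J, ΔU = 28400 J.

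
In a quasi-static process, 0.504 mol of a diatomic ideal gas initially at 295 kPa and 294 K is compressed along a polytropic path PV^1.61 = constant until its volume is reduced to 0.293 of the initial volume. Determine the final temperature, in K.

V₁ = nRT₁/P₁ = 0.504×8.314×294/295 = 4.18 L.
Polytropic n=1.61: T₂ = T₁(V₁/V₂)^(n−1) = 294×(3.41)^0.61 = 622 K; P₂ = P₁(V₁/V₂)^n = 2130 kPa.

622 K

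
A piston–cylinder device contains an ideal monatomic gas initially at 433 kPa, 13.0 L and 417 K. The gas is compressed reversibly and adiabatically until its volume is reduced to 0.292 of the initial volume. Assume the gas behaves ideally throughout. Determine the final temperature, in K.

947 K

Adiabatic: TV^(γ−1) = const ⇒ T₂ = 417×(3.42)^0.667 = 947 K; PV^γ = const ⇒ P₂ = 3370 kPa.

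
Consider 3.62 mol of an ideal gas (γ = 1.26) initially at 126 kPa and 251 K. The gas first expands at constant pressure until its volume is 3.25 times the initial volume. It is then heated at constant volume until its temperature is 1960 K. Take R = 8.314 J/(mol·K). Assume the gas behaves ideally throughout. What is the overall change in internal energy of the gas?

V₁ = nRT₁/P₁ = 3.62×8.314×251/126 = 60.0 L.
Step 1 — Isobaric: P stays 126 kPa; V/T = const ⇒ T₂ = 816 K, V₂ = 195 L.
W = PΔV = 126×(195−60.0) kPa·L = 17000 J.
ΔU = nCvΔT = 3.62×32.0×(816−251) = 65400 J.
Q = ΔU + W = nCpΔT = 82400 J.
State after step 1: P = 126 kPa, V = 195 L, T = 816 K.
Step 2 — Isochoric: V stays 195 L; P/T = const ⇒ T₂ = 1960 K, P₂ = 303 kPa.
W = 0 (no volume change).
ΔU = nCvΔT = 3.62×32.0×(1960−816) = 132000 J.
Q = ΔU = 132000 J.
Net over both steps: W = 17000 J, Q = 215000 J, ΔU = 198000 J.

198000 J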